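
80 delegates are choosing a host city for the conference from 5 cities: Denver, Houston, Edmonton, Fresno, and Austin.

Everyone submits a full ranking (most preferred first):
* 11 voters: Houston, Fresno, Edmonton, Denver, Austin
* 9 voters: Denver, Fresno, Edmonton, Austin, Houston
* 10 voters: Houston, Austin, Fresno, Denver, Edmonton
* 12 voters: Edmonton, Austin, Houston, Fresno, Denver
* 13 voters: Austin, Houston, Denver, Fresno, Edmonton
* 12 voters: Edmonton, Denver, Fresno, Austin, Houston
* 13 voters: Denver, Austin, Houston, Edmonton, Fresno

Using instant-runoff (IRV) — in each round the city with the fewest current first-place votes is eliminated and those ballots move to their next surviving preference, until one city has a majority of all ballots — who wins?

Round 1: Denver 22, Houston 21, Edmonton 24, Fresno 0, Austin 13. Fresno eliminated.
Round 2: Denver 22, Houston 21, Edmonton 24, Austin 13. Austin eliminated.
Round 3: Denver 22, Houston 34, Edmonton 24. Denver eliminated.
Round 4: Houston 47, Edmonton 33. Houston has a majority (≥41).

Houston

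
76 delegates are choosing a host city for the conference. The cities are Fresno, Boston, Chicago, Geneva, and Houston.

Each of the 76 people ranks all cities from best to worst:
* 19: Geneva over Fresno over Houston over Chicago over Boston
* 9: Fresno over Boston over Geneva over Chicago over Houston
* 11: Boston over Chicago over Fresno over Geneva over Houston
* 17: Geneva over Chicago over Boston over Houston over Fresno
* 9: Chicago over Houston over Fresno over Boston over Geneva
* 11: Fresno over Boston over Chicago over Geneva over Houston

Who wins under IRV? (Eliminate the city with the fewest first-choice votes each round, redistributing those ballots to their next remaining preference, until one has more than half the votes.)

Fresno

Round 1: Fresno 20, Boston 11, Chicago 9, Geneva 36, Houston 0. Houston eliminated.
Round 2: Fresno 20, Boston 11, Chicago 9, Geneva 36. Chicago eliminated.
Round 3: Fresno 29, Boston 11, Geneva 36. Boston eliminated.
Round 4: Fresno 40, Geneva 36. Fresno has a majority (≥39).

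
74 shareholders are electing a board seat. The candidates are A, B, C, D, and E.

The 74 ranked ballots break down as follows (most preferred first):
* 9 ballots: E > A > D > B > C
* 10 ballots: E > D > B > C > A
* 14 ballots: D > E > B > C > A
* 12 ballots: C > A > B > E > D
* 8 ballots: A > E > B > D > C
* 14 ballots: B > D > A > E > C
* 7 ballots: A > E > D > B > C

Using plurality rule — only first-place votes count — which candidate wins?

First-place votes: A 15, B 14, C 12, D 14, E 19.

E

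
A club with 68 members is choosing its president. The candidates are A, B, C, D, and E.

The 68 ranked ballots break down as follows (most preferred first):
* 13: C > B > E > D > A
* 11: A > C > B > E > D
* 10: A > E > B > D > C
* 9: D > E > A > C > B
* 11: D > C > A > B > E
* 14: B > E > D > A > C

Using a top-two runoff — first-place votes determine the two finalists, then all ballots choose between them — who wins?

Round 1 first-place votes: A 21, B 14, C 13, D 20, E 0. A and D advance.
Runoff: A is ranked above D on 21 ballots, D above A on 47.

D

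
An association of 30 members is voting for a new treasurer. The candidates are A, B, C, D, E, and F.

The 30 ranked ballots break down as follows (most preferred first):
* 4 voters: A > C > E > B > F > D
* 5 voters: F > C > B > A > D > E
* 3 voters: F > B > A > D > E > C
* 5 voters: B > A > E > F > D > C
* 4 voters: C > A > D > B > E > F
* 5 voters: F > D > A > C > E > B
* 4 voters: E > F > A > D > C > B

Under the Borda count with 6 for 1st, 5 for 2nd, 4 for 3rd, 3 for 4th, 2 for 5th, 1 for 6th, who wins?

A

A: 4×6 + 5×3 + 3×4 + 5×5 + 4×5 + 5×4 + 4×4 = 132
B: 4×3 + 5×4 + 3×5 + 5×6 + 4×3 + 5×1 + 4×1 = 98
C: 4×5 + 5×5 + 3×1 + 5×1 + 4×6 + 5×3 + 4×2 = 100
D: 4×1 + 5×2 + 3×3 + 5×2 + 4×4 + 5×5 + 4×3 = 86
E: 4×4 + 5×1 + 3×2 + 5×4 + 4×2 + 5×2 + 4×6 = 89
F: 4×2 + 5×6 + 3×6 + 5×3 + 4×1 + 5×6 + 4×5 = 125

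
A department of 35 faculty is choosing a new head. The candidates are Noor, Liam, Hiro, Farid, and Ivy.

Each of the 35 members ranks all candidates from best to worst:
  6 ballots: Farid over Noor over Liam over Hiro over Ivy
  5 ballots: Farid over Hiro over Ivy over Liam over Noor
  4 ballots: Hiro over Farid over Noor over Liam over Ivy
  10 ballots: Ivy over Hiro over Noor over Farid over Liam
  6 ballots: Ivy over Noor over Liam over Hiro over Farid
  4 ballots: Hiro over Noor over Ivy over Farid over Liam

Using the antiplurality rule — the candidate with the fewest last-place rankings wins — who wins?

Last-place votes: Noor 5, Liam 14, Hiro 0, Farid 6, Ivy 10.

Hiro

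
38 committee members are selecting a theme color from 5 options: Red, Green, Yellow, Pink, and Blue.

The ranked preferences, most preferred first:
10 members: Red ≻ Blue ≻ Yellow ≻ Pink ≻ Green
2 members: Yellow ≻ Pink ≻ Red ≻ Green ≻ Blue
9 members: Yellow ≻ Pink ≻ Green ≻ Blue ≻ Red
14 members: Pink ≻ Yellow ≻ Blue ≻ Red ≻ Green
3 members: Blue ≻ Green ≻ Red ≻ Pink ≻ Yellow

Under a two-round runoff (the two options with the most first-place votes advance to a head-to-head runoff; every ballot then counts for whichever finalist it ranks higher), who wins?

Yellow

Round 1 first-place votes: Red 10, Green 0, Yellow 11, Pink 14, Blue 3. Pink and Yellow advance.
Runoff: Pink is ranked above Yellow on 17 ballots, Yellow above Pink on 21.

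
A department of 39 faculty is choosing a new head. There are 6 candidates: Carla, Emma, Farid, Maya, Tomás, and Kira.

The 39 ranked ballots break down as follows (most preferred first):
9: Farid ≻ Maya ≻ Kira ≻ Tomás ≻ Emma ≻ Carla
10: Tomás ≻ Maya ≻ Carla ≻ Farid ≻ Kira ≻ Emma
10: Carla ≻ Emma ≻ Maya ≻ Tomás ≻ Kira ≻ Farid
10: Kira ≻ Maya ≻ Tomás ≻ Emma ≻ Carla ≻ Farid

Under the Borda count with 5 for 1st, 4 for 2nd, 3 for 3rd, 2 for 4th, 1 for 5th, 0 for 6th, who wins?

Carla: 9×0 + 10×3 + 10×5 + 10×1 = 90
Emma: 9×1 + 10×0 + 10×4 + 10×2 = 69
Farid: 9×5 + 10×2 + 10×0 + 10×0 = 65
Maya: 9×4 + 10×4 + 10×3 + 10×4 = 146
Tomás: 9×2 + 10×5 + 10×2 + 10×3 = 118
Kira: 9×3 + 10×1 + 10×1 + 10×5 = 97

Maya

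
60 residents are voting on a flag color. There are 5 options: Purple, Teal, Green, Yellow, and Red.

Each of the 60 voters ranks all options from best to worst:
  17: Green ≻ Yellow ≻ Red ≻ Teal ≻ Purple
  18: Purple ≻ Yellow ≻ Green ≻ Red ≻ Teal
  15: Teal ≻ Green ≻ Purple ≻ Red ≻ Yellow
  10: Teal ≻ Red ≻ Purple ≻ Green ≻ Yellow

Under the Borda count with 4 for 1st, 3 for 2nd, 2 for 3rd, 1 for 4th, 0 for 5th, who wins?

Purple: 17×0 + 18×4 + 15×2 + 10×2 = 122
Teal: 17×1 + 18×0 + 15×4 + 10×4 = 117
Green: 17×4 + 18×2 + 15×3 + 10×1 = 159
Yellow: 17×3 + 18×3 + 15×0 + 10×0 = 105
Red: 17×2 + 18×1 + 15×1 + 10×3 = 97

Green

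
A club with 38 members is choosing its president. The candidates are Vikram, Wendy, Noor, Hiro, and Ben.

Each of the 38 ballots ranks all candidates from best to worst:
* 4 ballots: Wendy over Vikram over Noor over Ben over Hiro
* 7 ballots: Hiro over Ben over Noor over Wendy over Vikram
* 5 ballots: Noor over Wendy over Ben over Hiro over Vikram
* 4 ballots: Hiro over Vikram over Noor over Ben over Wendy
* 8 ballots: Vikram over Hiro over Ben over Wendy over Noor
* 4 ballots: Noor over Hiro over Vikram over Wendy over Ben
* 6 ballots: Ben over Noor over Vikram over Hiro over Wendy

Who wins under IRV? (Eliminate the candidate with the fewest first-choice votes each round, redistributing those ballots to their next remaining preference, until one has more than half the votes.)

Noor

Round 1: Vikram 8, Wendy 4, Noor 9, Hiro 11, Ben 6. Wendy eliminated.
Round 2: Vikram 12, Noor 9, Hiro 11, Ben 6. Ben eliminated.
Round 3: Vikram 12, Noor 15, Hiro 11. Hiro eliminated.
Round 4: Vikram 16, Noor 22. Noor has a majority (≥20).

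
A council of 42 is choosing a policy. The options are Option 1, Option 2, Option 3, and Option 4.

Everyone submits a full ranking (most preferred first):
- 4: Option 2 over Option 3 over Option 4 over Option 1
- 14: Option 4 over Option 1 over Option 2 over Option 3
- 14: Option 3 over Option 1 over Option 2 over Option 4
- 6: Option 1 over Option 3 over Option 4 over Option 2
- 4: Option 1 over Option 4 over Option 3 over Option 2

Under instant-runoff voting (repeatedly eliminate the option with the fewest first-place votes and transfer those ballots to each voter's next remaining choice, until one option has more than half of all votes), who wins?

Round 1: Option 1 10, Option 2 4, Option 3 14, Option 4 14. Option 2 eliminated.
Round 2: Option 1 10, Option 3 18, Option 4 14. Option 1 eliminated.
Round 3: Option 3 24, Option 4 18. Option 3 has a majority (≥22).

Option 3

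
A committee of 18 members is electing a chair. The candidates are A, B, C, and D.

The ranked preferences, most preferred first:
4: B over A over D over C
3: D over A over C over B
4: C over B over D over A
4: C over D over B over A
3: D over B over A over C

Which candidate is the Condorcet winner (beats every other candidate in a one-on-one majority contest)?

D vs A: 14–4
D vs B: 10–8
D vs C: 10–8
D beats every other candidate.

D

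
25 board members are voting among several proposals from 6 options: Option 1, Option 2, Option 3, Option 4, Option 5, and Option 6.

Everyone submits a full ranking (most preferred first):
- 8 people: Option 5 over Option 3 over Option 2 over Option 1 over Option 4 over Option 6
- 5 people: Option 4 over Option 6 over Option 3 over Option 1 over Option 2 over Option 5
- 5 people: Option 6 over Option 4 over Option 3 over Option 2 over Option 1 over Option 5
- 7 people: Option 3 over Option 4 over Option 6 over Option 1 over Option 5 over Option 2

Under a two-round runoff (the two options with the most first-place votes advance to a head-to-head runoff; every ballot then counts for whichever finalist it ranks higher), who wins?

Round 1 first-place votes: Option 1 0, Option 2 0, Option 3 7, Option 4 5, Option 5 8, Option 6 5. Option 5 and Option 3 advance.
Runoff: Option 5 is ranked above Option 3 on 8 ballots, Option 3 above Option 5 on 17.

Option 3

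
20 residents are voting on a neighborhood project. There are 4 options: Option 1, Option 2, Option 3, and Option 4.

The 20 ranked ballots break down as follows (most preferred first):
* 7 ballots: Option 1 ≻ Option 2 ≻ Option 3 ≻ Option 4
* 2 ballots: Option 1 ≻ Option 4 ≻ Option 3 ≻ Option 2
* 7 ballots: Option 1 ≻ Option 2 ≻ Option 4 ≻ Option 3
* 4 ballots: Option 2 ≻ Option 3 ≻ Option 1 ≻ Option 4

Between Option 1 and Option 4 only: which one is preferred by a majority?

Option 1

Option 1 is ranked above Option 4 on 20 ballots; Option 4 above Option 1 on 0.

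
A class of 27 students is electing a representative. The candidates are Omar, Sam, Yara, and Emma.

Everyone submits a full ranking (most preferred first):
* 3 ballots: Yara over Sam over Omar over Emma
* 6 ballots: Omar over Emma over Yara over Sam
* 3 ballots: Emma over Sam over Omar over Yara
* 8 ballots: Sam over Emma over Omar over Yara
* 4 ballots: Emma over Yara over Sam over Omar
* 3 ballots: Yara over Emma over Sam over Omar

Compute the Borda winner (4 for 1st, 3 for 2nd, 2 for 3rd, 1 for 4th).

Emma

Omar: 3×2 + 6×4 + 3×2 + 8×2 + 4×1 + 3×1 = 59
Sam: 3×3 + 6×1 + 3×3 + 8×4 + 4×2 + 3×2 = 70
Yara: 3×4 + 6×2 + 3×1 + 8×1 + 4×3 + 3×4 = 59
Emma: 3×1 + 6×3 + 3×4 + 8×3 + 4×4 + 3×3 = 82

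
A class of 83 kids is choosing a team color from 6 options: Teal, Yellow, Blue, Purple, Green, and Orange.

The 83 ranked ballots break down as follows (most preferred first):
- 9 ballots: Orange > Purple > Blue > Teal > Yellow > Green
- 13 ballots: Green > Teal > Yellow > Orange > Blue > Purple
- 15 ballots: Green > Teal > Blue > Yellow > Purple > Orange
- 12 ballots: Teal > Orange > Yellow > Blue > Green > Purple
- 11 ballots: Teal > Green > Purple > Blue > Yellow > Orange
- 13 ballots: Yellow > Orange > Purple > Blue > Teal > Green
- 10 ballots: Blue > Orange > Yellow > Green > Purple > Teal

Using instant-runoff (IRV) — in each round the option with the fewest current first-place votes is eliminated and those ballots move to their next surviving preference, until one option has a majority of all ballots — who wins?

Blue

Round 1: Teal 23, Yellow 13, Blue 10, Purple 0, Green 28, Orange 9. Purple eliminated.
Round 2: Teal 23, Yellow 13, Blue 10, Green 28, Orange 9. Orange eliminated.
Round 3: Teal 23, Yellow 13, Blue 19, Green 28. Yellow eliminated.
Round 4: Teal 23, Blue 32, Green 28. Teal eliminated.
Round 5: Blue 44, Green 39. Blue has a majority (≥42).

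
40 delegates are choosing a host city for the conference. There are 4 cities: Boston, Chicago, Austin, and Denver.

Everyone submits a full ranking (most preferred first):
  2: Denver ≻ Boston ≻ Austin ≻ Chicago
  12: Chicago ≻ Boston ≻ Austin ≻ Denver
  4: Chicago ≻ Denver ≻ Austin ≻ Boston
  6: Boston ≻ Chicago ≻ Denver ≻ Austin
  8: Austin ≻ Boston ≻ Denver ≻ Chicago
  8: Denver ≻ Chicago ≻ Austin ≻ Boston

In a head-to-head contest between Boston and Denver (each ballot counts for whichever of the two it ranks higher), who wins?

Boston

Boston is ranked above Denver on 26 ballots; Denver above Boston on 14.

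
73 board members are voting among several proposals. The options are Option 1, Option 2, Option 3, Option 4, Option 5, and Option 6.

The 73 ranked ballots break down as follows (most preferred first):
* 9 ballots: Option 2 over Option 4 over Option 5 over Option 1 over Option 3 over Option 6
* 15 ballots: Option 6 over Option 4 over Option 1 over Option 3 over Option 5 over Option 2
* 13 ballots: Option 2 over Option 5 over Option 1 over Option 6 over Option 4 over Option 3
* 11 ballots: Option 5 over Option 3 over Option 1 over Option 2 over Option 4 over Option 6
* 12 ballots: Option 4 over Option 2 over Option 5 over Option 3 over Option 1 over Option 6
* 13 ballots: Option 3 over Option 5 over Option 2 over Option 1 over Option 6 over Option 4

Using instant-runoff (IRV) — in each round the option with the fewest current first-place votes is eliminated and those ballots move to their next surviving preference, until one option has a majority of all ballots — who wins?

Round 1: Option 1 0, Option 2 22, Option 3 13, Option 4 12, Option 5 11, Option 6 15. Option 1 eliminated.
Round 2: Option 2 22, Option 3 13, Option 4 12, Option 5 11, Option 6 15. Option 5 eliminated.
Round 3: Option 2 22, Option 3 24, Option 4 12, Option 6 15. Option 4 eliminated.
Round 4: Option 2 34, Option 3 24, Option 6 15. Option 6 eliminated.
Round 5: Option 2 34, Option 3 39. Option 3 has a majority (≥37).

Option 3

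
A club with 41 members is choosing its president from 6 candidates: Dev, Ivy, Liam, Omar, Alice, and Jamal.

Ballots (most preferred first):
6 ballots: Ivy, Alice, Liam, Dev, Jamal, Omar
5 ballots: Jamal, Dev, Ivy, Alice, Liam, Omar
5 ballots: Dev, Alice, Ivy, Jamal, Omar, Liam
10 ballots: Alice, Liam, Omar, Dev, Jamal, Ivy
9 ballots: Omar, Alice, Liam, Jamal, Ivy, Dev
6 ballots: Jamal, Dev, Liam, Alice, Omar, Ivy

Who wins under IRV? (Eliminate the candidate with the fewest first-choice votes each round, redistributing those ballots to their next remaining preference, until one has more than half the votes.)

Alice

Round 1: Dev 5, Ivy 6, Liam 0, Omar 9, Alice 10, Jamal 11. Liam eliminated.
Round 2: Dev 5, Ivy 6, Omar 9, Alice 10, Jamal 11. Dev eliminated.
Round 3: Ivy 6, Omar 9, Alice 15, Jamal 11. Ivy eliminated.
Round 4: Omar 9, Alice 21, Jamal 11. Alice has a majority (≥21).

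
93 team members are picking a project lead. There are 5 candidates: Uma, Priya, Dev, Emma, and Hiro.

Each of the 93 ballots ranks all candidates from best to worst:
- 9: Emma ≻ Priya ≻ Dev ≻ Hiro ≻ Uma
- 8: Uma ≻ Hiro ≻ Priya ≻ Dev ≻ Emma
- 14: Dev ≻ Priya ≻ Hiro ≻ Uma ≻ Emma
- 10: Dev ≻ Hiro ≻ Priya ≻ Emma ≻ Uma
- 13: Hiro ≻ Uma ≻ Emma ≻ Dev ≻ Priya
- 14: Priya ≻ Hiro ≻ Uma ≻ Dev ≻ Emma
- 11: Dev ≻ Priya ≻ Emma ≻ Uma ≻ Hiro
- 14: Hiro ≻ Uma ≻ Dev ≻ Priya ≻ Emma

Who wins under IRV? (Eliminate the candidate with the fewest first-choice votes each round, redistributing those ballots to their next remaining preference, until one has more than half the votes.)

Round 1: Uma 8, Priya 14, Dev 35, Emma 9, Hiro 27. Uma eliminated.
Round 2: Priya 14, Dev 35, Emma 9, Hiro 35. Emma eliminated.
Round 3: Priya 23, Dev 35, Hiro 35. Priya eliminated.
Round 4: Dev 44, Hiro 49. Hiro has a majority (≥47).

Hiro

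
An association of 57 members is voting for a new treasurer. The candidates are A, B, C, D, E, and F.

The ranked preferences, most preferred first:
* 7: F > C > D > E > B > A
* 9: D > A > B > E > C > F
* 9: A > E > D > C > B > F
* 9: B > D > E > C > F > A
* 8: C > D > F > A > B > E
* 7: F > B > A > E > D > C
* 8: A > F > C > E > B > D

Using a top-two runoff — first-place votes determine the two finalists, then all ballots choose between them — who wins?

Round 1 first-place votes: A 17, B 9, C 8, D 9, E 0, F 14. A and F advance.
Runoff: A is ranked above F on 26 ballots, F above A on 31.

F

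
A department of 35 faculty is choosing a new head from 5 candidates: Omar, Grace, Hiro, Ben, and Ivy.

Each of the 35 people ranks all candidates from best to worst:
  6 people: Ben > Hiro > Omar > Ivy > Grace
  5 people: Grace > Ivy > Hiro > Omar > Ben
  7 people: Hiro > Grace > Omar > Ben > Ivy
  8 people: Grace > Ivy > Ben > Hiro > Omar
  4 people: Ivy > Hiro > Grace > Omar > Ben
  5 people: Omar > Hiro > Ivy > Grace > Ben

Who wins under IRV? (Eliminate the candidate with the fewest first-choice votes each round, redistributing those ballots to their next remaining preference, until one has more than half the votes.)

Round 1: Omar 5, Grace 13, Hiro 7, Ben 6, Ivy 4. Ivy eliminated.
Round 2: Omar 5, Grace 13, Hiro 11, Ben 6. Omar eliminated.
Round 3: Grace 13, Hiro 16, Ben 6. Ben eliminated.
Round 4: Grace 13, Hiro 22. Hiro has a majority (≥18).

Hiro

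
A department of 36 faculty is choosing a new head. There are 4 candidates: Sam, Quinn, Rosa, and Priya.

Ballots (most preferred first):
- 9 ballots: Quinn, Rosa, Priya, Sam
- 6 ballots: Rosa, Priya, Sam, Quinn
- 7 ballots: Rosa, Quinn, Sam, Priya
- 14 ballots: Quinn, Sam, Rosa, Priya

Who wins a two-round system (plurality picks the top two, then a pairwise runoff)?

Round 1 first-place votes: Sam 0, Quinn 23, Rosa 13, Priya 0. Quinn and Rosa advance.
Runoff: Quinn is ranked above Rosa on 23 ballots, Rosa above Quinn on 13.

Quinn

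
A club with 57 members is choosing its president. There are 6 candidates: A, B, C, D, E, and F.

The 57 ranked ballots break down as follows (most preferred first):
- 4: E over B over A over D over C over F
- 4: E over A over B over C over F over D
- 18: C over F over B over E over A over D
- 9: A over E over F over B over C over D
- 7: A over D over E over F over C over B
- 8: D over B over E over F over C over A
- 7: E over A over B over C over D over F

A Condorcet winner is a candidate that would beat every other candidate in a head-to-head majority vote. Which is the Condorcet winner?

E vs A: 41–16
E vs B: 31–26
E vs C: 39–18
E vs D: 42–15
E vs F: 39–18
E beats every other candidate.

E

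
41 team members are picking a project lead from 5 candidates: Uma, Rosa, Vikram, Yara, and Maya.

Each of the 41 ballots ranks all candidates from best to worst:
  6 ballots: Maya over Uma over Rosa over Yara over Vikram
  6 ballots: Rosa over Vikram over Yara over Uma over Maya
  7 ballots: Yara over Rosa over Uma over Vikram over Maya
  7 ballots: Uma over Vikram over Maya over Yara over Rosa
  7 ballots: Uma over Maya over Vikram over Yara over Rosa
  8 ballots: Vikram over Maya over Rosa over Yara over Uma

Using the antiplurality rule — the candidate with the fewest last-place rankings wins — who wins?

Yara

Last-place votes: Uma 8, Rosa 14, Vikram 6, Yara 0, Maya 13.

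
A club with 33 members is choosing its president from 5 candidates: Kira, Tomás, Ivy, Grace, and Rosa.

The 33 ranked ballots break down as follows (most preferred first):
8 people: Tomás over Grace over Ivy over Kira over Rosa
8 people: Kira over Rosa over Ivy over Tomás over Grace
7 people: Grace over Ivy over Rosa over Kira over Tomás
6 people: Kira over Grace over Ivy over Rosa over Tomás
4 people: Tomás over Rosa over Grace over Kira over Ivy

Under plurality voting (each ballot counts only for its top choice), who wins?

First-place votes: Kira 14, Tomás 12, Ivy 0, Grace 7, Rosa 0.

Kira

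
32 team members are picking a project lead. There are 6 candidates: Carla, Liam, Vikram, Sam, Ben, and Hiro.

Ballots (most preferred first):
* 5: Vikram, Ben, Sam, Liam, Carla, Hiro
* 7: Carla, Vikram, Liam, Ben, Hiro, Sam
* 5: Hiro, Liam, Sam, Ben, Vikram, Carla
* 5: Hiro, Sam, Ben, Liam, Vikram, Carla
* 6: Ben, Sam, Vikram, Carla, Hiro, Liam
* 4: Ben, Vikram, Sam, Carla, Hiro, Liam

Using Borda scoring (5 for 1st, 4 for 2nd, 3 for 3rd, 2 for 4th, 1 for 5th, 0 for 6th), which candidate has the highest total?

Ben

Carla: 5×1 + 7×5 + 5×0 + 5×0 + 6×2 + 4×2 = 60
Liam: 5×2 + 7×3 + 5×4 + 5×2 + 6×0 + 4×0 = 61
Vikram: 5×5 + 7×4 + 5×1 + 5×1 + 6×3 + 4×4 = 97
Sam: 5×3 + 7×0 + 5×3 + 5×4 + 6×4 + 4×3 = 86
Ben: 5×4 + 7×2 + 5×2 + 5×3 + 6×5 + 4×5 = 109
Hiro: 5×0 + 7×1 + 5×5 + 5×5 + 6×1 + 4×1 = 67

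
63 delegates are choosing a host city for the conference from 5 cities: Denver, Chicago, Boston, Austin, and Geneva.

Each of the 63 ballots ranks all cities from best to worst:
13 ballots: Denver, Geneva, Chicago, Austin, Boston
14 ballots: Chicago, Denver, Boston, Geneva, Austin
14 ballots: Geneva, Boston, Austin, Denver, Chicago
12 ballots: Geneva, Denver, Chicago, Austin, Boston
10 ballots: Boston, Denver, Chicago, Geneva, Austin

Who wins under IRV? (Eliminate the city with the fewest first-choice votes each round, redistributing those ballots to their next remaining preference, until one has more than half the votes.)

Denver

Round 1: Denver 13, Chicago 14, Boston 10, Austin 0, Geneva 26. Austin eliminated.
Round 2: Denver 13, Chicago 14, Boston 10, Geneva 26. Boston eliminated.
Round 3: Denver 23, Chicago 14, Geneva 26. Chicago eliminated.
Round 4: Denver 37, Geneva 26. Denver has a majority (≥32).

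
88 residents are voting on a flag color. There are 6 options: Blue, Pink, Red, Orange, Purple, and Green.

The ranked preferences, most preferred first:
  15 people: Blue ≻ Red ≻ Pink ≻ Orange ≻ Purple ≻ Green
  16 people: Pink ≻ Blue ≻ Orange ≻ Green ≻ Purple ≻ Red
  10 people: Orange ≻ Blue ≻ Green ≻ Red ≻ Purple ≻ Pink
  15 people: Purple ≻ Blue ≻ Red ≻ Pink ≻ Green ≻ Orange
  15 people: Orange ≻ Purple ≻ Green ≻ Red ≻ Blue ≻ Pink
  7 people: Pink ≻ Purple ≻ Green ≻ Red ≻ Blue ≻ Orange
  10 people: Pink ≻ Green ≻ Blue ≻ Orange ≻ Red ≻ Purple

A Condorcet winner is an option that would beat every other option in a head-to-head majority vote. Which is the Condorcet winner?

Blue vs Pink: 55–33
Blue vs Red: 66–22
Blue vs Orange: 63–25
Blue vs Purple: 51–37
Blue vs Green: 56–32
Blue beats every other option.

Blue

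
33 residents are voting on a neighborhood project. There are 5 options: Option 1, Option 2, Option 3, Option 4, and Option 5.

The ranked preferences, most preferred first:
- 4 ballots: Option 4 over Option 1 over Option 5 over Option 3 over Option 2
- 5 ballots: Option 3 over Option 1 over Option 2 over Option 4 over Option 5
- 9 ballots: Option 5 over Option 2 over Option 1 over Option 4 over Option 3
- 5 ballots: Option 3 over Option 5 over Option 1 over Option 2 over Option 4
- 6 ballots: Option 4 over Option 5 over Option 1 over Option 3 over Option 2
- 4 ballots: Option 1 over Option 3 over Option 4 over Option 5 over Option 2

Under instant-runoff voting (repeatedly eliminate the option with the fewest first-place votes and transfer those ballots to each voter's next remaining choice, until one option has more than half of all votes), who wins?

Round 1: Option 1 4, Option 2 0, Option 3 10, Option 4 10, Option 5 9. Option 2 eliminated.
Round 2: Option 1 4, Option 3 10, Option 4 10, Option 5 9. Option 1 eliminated.
Round 3: Option 3 14, Option 4 10, Option 5 9. Option 5 eliminated.
Round 4: Option 3 14, Option 4 19. Option 4 has a majority (≥17).

Option 4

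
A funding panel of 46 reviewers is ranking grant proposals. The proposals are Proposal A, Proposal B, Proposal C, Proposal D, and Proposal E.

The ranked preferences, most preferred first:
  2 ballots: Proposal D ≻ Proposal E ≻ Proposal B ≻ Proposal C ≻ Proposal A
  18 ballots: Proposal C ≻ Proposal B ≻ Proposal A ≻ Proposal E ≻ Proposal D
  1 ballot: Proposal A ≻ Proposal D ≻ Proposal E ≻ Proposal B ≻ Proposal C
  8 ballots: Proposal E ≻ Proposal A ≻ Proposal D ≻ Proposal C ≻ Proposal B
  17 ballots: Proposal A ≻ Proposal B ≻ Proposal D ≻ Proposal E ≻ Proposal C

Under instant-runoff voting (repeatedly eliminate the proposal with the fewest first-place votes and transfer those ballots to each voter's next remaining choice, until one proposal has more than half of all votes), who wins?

Round 1: Proposal A 18, Proposal B 0, Proposal C 18, Proposal D 2, Proposal E 8. Proposal B eliminated.
Round 2: Proposal A 18, Proposal C 18, Proposal D 2, Proposal E 8. Proposal D eliminated.
Round 3: Proposal A 18, Proposal C 18, Proposal E 10. Proposal E eliminated.
Round 4: Proposal A 26, Proposal C 20. Proposal A has a majority (≥24).

Proposal A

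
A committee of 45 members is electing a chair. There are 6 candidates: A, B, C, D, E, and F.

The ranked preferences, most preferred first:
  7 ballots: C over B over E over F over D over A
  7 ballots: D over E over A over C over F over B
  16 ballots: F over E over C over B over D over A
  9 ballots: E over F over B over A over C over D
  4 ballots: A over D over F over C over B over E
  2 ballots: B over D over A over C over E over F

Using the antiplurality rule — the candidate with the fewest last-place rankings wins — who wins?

C

Last-place votes: A 23, B 7, C 0, D 9, E 4, F 2.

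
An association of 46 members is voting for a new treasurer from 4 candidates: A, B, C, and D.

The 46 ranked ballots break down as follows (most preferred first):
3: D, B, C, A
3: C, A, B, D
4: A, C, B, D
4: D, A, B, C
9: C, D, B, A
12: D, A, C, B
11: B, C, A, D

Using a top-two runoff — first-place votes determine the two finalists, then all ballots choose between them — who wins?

Round 1 first-place votes: A 4, B 11, C 12, D 19. D and C advance.
Runoff: D is ranked above C on 19 ballots, C above D on 27.

C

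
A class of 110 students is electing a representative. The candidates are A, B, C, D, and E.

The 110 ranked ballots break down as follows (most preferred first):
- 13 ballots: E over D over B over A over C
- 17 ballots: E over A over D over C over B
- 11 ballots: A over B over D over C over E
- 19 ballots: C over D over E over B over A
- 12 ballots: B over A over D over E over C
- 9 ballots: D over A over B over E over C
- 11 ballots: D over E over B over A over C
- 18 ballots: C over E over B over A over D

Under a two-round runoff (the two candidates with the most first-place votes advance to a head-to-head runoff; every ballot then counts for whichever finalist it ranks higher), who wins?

E

Round 1 first-place votes: A 11, B 12, C 37, D 20, E 30. C and E advance.
Runoff: C is ranked above E on 48 ballots, E above C on 62.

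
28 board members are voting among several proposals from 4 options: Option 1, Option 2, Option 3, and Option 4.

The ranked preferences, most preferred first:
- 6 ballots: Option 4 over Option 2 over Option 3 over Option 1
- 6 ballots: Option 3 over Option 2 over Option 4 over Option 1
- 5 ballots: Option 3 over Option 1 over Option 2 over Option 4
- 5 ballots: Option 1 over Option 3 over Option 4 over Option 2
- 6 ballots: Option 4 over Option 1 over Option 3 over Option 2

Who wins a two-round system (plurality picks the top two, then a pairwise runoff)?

Option 3

Round 1 first-place votes: Option 1 5, Option 2 0, Option 3 11, Option 4 12. Option 4 and Option 3 advance.
Runoff: Option 4 is ranked above Option 3 on 12 ballots, Option 3 above Option 4 on 16.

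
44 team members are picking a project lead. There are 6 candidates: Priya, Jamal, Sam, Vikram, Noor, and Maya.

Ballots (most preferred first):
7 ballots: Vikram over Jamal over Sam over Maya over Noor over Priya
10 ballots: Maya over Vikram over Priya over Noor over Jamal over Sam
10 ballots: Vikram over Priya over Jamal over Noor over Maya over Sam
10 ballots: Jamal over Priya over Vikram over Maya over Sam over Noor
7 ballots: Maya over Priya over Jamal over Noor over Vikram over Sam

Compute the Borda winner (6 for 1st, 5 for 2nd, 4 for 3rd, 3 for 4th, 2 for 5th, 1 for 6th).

Priya: 7×1 + 10×4 + 10×5 + 10×5 + 7×5 = 182
Jamal: 7×5 + 10×2 + 10×4 + 10×6 + 7×4 = 183
Sam: 7×4 + 10×1 + 10×1 + 10×2 + 7×1 = 75
Vikram: 7×6 + 10×5 + 10×6 + 10×4 + 7×2 = 206
Noor: 7×2 + 10×3 + 10×3 + 10×1 + 7×3 = 105
Maya: 7×3 + 10×6 + 10×2 + 10×3 + 7×6 = 173

Vikram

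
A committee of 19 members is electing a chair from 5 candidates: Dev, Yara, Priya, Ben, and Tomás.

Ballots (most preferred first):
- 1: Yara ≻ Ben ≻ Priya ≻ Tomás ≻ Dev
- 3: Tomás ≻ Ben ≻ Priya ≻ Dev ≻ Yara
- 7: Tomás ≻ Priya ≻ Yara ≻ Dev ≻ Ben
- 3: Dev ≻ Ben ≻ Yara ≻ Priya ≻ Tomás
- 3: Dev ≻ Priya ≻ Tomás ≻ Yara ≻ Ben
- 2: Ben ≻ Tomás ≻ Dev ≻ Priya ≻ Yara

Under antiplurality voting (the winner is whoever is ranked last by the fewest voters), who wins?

Last-place votes: Dev 1, Yara 5, Priya 0, Ben 10, Tomás 3.

Priya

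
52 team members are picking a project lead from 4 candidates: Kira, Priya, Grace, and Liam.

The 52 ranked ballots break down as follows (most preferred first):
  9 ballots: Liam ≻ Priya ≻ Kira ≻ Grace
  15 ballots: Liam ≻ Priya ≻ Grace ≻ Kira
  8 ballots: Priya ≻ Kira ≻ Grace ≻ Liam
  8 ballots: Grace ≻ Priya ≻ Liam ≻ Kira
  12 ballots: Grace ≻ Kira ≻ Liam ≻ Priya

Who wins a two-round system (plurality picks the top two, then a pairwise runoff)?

Round 1 first-place votes: Kira 0, Priya 8, Grace 20, Liam 24. Liam and Grace advance.
Runoff: Liam is ranked above Grace on 24 ballots, Grace above Liam on 28.

Grace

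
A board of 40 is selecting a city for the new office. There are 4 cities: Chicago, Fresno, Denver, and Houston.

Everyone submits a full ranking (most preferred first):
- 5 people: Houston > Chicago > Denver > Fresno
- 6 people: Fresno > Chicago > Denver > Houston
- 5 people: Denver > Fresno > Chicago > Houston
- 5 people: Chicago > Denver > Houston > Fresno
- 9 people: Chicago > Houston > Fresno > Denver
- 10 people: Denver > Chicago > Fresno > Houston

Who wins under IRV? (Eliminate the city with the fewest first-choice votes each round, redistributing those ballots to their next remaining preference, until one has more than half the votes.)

Chicago

Round 1: Chicago 14, Fresno 6, Denver 15, Houston 5. Houston eliminated.
Round 2: Chicago 19, Fresno 6, Denver 15. Fresno eliminated.
Round 3: Chicago 25, Denver 15. Chicago has a majority (≥21).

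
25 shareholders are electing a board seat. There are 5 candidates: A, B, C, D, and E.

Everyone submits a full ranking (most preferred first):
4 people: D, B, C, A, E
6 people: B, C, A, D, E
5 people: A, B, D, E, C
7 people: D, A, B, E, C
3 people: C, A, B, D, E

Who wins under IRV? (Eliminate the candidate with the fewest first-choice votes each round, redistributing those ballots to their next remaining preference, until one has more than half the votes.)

Round 1: A 5, B 6, C 3, D 11, E 0. E eliminated.
Round 2: A 5, B 6, C 3, D 11. C eliminated.
Round 3: A 8, B 6, D 11. B eliminated.
Round 4: A 14, D 11. A has a majority (≥13).

A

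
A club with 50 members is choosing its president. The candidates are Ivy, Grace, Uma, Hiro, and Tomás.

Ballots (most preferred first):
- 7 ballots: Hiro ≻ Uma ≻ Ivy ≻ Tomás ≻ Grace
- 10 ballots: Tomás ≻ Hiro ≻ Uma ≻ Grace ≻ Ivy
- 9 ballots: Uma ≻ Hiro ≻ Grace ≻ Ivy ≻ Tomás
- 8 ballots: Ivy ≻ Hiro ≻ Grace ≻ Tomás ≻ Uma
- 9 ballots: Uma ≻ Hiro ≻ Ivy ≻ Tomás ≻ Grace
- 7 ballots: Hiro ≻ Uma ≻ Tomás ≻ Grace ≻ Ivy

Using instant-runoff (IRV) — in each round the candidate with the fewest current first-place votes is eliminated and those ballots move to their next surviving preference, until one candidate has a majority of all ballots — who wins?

Hiro

Round 1: Ivy 8, Grace 0, Uma 18, Hiro 14, Tomás 10. Grace eliminated.
Round 2: Ivy 8, Uma 18, Hiro 14, Tomás 10. Ivy eliminated.
Round 3: Uma 18, Hiro 22, Tomás 10. Tomás eliminated.
Round 4: Uma 18, Hiro 32. Hiro has a majority (≥26).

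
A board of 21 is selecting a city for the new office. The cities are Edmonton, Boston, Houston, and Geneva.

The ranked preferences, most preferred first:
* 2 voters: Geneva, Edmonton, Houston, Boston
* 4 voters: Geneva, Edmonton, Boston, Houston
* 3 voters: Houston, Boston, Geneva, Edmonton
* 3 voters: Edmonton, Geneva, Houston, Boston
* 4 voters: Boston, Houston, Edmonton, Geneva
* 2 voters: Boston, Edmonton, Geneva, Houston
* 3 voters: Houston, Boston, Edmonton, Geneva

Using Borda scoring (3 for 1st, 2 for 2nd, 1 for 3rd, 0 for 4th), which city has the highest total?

Boston

Edmonton: 2×2 + 4×2 + 3×0 + 3×3 + 4×1 + 2×2 + 3×1 = 32
Boston: 2×0 + 4×1 + 3×2 + 3×0 + 4×3 + 2×3 + 3×2 = 34
Houston: 2×1 + 4×0 + 3×3 + 3×1 + 4×2 + 2×0 + 3×3 = 31
Geneva: 2×3 + 4×3 + 3×1 + 3×2 + 4×0 + 2×1 + 3×0 = 29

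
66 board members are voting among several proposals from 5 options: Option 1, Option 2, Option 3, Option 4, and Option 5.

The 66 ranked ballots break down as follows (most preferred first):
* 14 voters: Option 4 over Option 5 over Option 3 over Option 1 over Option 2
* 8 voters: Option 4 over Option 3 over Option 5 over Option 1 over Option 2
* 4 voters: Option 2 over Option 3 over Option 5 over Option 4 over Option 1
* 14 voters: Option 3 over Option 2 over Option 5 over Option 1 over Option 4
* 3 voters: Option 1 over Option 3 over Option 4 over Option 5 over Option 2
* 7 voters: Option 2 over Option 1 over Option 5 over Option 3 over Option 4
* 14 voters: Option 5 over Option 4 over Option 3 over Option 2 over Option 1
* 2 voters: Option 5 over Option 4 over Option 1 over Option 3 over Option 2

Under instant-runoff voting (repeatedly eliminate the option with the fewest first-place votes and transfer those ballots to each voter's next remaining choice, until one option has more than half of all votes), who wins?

Round 1: Option 1 3, Option 2 11, Option 3 14, Option 4 22, Option 5 16. Option 1 eliminated.
Round 2: Option 2 11, Option 3 17, Option 4 22, Option 5 16. Option 2 eliminated.
Round 3: Option 3 21, Option 4 22, Option 5 23. Option 3 eliminated.
Round 4: Option 4 25, Option 5 41. Option 5 has a majority (≥34).

Option 5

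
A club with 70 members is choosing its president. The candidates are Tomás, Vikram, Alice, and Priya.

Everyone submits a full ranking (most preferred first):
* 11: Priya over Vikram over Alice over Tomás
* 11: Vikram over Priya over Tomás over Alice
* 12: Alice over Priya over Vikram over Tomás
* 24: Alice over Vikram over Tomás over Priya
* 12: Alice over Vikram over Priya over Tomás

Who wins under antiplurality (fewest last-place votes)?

Last-place votes: Tomás 35, Vikram 0, Alice 11, Priya 24.

Vikram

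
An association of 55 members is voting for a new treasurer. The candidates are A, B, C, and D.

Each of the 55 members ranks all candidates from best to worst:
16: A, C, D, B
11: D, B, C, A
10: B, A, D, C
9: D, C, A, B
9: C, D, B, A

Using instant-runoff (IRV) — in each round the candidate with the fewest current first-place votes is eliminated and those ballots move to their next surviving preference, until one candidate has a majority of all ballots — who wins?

D

Round 1: A 16, B 10, C 9, D 20. C eliminated.
Round 2: A 16, B 10, D 29. D has a majority (≥28).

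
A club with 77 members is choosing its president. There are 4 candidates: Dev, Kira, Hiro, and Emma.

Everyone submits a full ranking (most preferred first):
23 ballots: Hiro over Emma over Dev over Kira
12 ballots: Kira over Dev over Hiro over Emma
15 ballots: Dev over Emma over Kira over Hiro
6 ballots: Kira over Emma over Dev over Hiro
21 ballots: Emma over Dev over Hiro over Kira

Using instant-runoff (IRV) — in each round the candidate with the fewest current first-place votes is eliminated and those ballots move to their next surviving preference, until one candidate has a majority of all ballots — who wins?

Round 1: Dev 15, Kira 18, Hiro 23, Emma 21. Dev eliminated.
Round 2: Kira 18, Hiro 23, Emma 36. Kira eliminated.
Round 3: Hiro 35, Emma 42. Emma has a majority (≥39).

Emma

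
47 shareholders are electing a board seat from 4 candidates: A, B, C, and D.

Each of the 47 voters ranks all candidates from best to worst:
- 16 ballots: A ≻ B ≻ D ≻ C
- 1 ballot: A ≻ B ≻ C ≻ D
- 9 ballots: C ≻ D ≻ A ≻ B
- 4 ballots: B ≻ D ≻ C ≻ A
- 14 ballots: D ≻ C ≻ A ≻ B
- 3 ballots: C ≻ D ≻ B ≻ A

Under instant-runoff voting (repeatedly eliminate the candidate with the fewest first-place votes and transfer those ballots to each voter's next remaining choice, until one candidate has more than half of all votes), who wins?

D

Round 1: A 17, B 4, C 12, D 14. B eliminated.
Round 2: A 17, C 12, D 18. C eliminated.
Round 3: A 17, D 30. D has a majority (≥24).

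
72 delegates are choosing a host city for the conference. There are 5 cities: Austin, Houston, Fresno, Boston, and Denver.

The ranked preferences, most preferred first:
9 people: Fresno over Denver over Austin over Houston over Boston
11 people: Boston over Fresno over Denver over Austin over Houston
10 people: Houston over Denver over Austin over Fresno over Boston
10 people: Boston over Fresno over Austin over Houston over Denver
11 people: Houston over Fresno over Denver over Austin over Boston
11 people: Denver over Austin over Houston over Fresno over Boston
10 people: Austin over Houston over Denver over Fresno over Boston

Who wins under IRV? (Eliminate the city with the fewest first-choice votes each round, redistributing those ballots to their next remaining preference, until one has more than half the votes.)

Houston

Round 1: Austin 10, Houston 21, Fresno 9, Boston 21, Denver 11. Fresno eliminated.
Round 2: Austin 10, Houston 21, Boston 21, Denver 20. Austin eliminated.
Round 3: Houston 31, Boston 21, Denver 20. Denver eliminated.
Round 4: Houston 51, Boston 21. Houston has a majority (≥37).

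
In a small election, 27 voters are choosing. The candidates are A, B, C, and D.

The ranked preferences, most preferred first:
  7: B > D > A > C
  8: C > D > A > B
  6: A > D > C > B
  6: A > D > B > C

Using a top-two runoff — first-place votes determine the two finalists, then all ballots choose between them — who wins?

Round 1 first-place votes: A 12, B 7, C 8, D 0. A and C advance.
Runoff: A is ranked above C on 19 ballots, C above A on 8.

A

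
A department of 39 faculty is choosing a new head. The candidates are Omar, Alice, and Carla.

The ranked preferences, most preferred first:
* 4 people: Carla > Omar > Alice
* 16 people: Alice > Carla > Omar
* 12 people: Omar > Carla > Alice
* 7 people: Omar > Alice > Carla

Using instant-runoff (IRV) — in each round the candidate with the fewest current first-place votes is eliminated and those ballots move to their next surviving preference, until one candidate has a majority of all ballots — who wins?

Round 1: Omar 19, Alice 16, Carla 4. Carla eliminated.
Round 2: Omar 23, Alice 16. Omar has a majority (≥20).

Omar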